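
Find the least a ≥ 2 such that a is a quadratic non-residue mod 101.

2

(2/101) = −1, so 2 is the smallest positive non-residue mod 101.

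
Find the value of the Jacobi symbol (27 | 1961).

-1

Reciprocity: 27 ≡ 3 and 1961 ≡ 1 (mod 4), so (27/1961) = +(1961/27).
Reduce top mod 27: now compute (17/27).
Reciprocity: 17 ≡ 1 and 27 ≡ 3 (mod 4), so (17/27) = +(27/17).
Reduce top mod 17: now compute (10/17).
Pull out 2: since 17 ≡ 1 (mod 8), (2/17) = +1.
Reciprocity: 5 ≡ 1 and 17 ≡ 1 (mod 4), so (5/17) = +(17/5).
Reduce top mod 5: now compute (2/5).
Pull out 2: since 5 ≡ 5 (mod 8), (2/5) = -1.
Reached (1/5) = 1. Collecting the sign flips along the way, the symbol is -1.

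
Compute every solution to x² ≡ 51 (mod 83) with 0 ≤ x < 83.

36, 47

Since 83 ≡ 3 (mod 4), a square root of 51 is 51^((83+1)/4) = 51^21 mod 83.
Repeated squaring: 51^2≡28, 51^4≡37, 51^8≡41, 51^16≡21 (mod 83).
51^21 = 51^(16+4+1) ≡ 36 (mod 83).
Check: 36² = 1296 ≡ 51 (mod 83). The two roots are 36 and 47.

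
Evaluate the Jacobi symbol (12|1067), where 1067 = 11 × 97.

1

Pull out 2^2: since 1067 ≡ 3 (mod 8), (2/1067) = -1, so (2/1067)^2 = +1.
Reciprocity: 3 ≡ 3 and 1067 ≡ 3 (mod 4), so (3/1067) = −(1067/3).
Reduce top mod 3: now compute (2/3).
Pull out 2: since 3 ≡ 3 (mod 8), (2/3) = -1.
Reached (1/3) = 1. Collecting the sign flips along the way, the symbol is +1.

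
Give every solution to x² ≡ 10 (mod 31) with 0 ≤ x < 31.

14, 17

Since 31 ≡ 3 (mod 4), a square root of 10 is 10^((31+1)/4) = 10^8 mod 31.
Repeated squaring: 10^2≡7, 10^4≡18, 10^8≡14 (mod 31).
10^8 = 10^(8) ≡ 14 (mod 31).
Check: 14² = 196 ≡ 10 (mod 31). The two roots are 14 and 17.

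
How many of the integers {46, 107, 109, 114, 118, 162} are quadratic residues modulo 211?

4

(46/211) = +1 → QR.
(107/211) = +1 → QR.
(109/211) = +1 → QR.
(114/211) = +1 → QR.
(118/211) = -1 → non-residue.
(162/211) = -1 → non-residue.
Total quadratic residues among the 6: 4.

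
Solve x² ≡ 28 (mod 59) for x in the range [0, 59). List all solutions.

Since 59 ≡ 3 (mod 4), a square root of 28 is 28^((59+1)/4) = 28^15 mod 59.
Repeated squaring: 28^2≡17, 28^4≡53, 28^8≡36 (mod 59).
28^15 = 28^(8+4+2+1) ≡ 21 (mod 59).
Check: 21² = 441 ≡ 28 (mod 59). The two roots are 21 and 38.

21, 38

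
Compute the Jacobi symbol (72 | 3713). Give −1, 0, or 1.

Pull out 2^3: since 3713 ≡ 1 (mod 8), (2/3713) = +1, so (2/3713)^3 = +1.
Reciprocity: 9 ≡ 1 and 3713 ≡ 1 (mod 4), so (9/3713) = +(3713/9).
Reduce top mod 9: now compute (5/9).
Reciprocity: 5 ≡ 1 and 9 ≡ 1 (mod 4), so (5/9) = +(9/5).
Reduce top mod 5: now compute (4/5).
Pull out 2^2: since 5 ≡ 5 (mod 8), (2/5) = -1, so (2/5)^2 = +1.
Reached (1/5) = 1. Collecting the sign flips along the way, the symbol is +1.

1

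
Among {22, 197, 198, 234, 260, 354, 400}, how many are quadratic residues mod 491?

4

(22/491) = -1 → non-residue.
(197/491) = +1 → QR.
(198/491) = -1 → non-residue.
(234/491) = -1 → non-residue.
(260/491) = +1 → QR.
(354/491) = +1 → QR.
(400/491) = +1 → QR.
Total quadratic residues among the 7: 4.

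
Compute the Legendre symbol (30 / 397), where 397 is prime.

1

Pull out 2: since 397 ≡ 5 (mod 8), (2/397) = -1.
Reciprocity: 15 ≡ 3 and 397 ≡ 1 (mod 4), so (15/397) = +(397/15).
Reduce top mod 15: now compute (7/15).
Reciprocity: 7 ≡ 3 and 15 ≡ 3 (mod 4), so (7/15) = −(15/7).
Reduce top mod 7: now compute (1/7).
Reached (1/7) = 1. Collecting the sign flips along the way, the symbol is +1.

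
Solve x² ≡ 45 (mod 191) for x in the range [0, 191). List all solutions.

Since 191 ≡ 3 (mod 4), a square root of 45 is 45^((191+1)/4) = 45^48 mod 191.
Repeated squaring: 45^2≡115, 45^4≡46, 45^8≡15, 45^16≡34, 45^32≡10 (mod 191).
45^48 = 45^(32+16) ≡ 149 (mod 191).
Check: 149² = 22201 ≡ 45 (mod 191). The two roots are 42 and 149.

42, 149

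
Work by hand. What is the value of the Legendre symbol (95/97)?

1

Reciprocity: 95 ≡ 3 and 97 ≡ 1 (mod 4), so (95/97) = +(97/95).
Reduce top mod 95: now compute (2/95).
Pull out 2: since 95 ≡ 7 (mod 8), (2/95) = +1.
Reached (1/95) = 1. Collecting the sign flips along the way, the symbol is +1.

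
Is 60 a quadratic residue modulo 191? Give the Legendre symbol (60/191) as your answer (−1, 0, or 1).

Euler's criterion: (60/191) ≡ 60^95 (mod 191).
60^2 ≡ 162 (mod 191)
60^4 ≡ 77 (mod 191)
60^8 ≡ 8 (mod 191)
60^16 ≡ 64 (mod 191)
60^32 ≡ 85 (mod 191)
60^64 ≡ 158 (mod 191)
60^95 = 60^(64+16+8+4+2+1) ≡ 1 (mod 191).
Result is 1, so (60/191) = 1.

1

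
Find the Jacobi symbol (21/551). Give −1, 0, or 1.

Reciprocity: 21 ≡ 1 and 551 ≡ 3 (mod 4), so (21/551) = +(551/21).
Reduce top mod 21: now compute (5/21).
Reciprocity: 5 ≡ 1 and 21 ≡ 1 (mod 4), so (5/21) = +(21/5).
Reduce top mod 5: now compute (1/5).
Reached (1/5) = 1. Collecting the sign flips along the way, the symbol is +1.

1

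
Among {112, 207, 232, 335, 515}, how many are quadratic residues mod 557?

(112/557) = +1 → QR.
(207/557) = -1 → non-residue.
(232/557) = -1 → non-residue.
(335/557) = -1 → non-residue.
(515/557) = +1 → QR.
Total quadratic residues among the 5: 2.

2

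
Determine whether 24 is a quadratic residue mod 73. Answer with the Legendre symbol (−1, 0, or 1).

Pull out 2^3: since 73 ≡ 1 (mod 8), (2/73) = +1, so (2/73)^3 = +1.
Reciprocity: 3 ≡ 3 and 73 ≡ 1 (mod 4), so (3/73) = +(73/3).
Reduce top mod 3: now compute (1/3).
Reached (1/3) = 1. Collecting the sign flips along the way, the symbol is +1.

1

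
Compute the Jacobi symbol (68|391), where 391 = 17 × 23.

Pull out 2^2: since 391 ≡ 7 (mod 8), (2/391) = +1, so (2/391)^2 = +1.
Reciprocity: 17 ≡ 1 and 391 ≡ 3 (mod 4), so (17/391) = +(391/17).
Reduce top mod 17: now compute (0/17).
Top reduces to 0: gcd > 1, so the symbol is 0.

0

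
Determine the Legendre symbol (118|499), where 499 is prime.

1

Euler's criterion: (118/499) ≡ 118^249 (mod 499).
118^2 ≡ 451 (mod 499)
118^4 ≡ 308 (mod 499)
118^8 ≡ 54 (mod 499)
118^16 ≡ 421 (mod 499)
118^32 ≡ 96 (mod 499)
118^64 ≡ 234 (mod 499)
118^128 ≡ 365 (mod 499)
118^249 = 118^(128+64+32+16+8+1) ≡ 1 (mod 499).
Result is 1, so (118/499) = 1.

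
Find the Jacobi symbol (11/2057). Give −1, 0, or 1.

0

Reciprocity: 11 ≡ 3 and 2057 ≡ 1 (mod 4), so (11/2057) = +(2057/11).
Reduce top mod 11: now compute (0/11).
Top reduces to 0: gcd > 1, so the symbol is 0.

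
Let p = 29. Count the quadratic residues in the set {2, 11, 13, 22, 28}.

3

(2/29) = -1 → non-residue.
(11/29) = -1 → non-residue.
(13/29) = +1 → QR.
(22/29) = +1 → QR.
(28/29) = +1 → QR.
Total quadratic residues among the 5: 3.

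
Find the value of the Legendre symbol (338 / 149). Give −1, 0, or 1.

First reduce: 338 ≡ 40 (mod 149).
Pull out 2^3: since 149 ≡ 5 (mod 8), (2/149) = -1, so (2/149)^3 = -1.
Reciprocity: 5 ≡ 1 and 149 ≡ 1 (mod 4), so (5/149) = +(149/5).
Reduce top mod 5: now compute (4/5).
Pull out 2^2: since 5 ≡ 5 (mod 8), (2/5) = -1, so (2/5)^2 = +1.
Reached (1/5) = 1. Collecting the sign flips along the way, the symbol is -1.

-1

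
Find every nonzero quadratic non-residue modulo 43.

Square k = 1,…,21 (k and 43−k give the same square):
1²=1, 2²=4, 3²=9, 4²=16, 5²=25, 6²=36, 7²≡6, 8²≡21, 9²≡38, 10²≡14, 11²≡35, 12²≡15, 13²≡40, 14²≡24, 15²≡10, 16²≡41, 17²≡31, 18²≡23, 19²≡17, 20²≡13, 21²≡11 (mod 43).
The residues are {1, 4, 6, 9, 10, 11, 13, 14, 15, 16, 17, 21, 23, 24, 25, 31, 35, 36, 38, 40, 41}; the non-residues are the remaining 21 nonzero classes.

2 3 5 7 8 12 18 19 20 22 26 27 28 29 30 32 33 34 37 39 42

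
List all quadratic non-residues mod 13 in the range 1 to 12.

2, 5, 6, 7, 8, 11

Square k = 1,…,6 (k and 13−k give the same square):
1²=1, 2²=4, 3²=9, 4²≡3, 5²≡12, 6²≡10 (mod 13).
The residues are {1, 3, 4, 9, 10, 12}; the non-residues are the remaining 6 nonzero classes.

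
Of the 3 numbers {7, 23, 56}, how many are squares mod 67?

2

(7/67) = -1 → non-residue.
(23/67) = +1 → QR.
(56/67) = +1 → QR.
Total quadratic residues among the 3: 2.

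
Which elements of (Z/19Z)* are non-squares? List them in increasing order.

Square k = 1,…,9 (k and 19−k give the same square):
1²=1, 2²=4, 3²=9, 4²=16, 5²≡6, 6²≡17, 7²≡11, 8²≡7, 9²≡5 (mod 19).
The residues are {1, 4, 5, 6, 7, 9, 11, 16, 17}; the non-residues are the remaining 9 nonzero classes.

2, 3, 8, 10, 12, 13, 14, 15, 18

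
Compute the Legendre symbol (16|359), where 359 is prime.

1

Pull out 2^4: since 359 ≡ 7 (mod 8), (2/359) = +1, so (2/359)^4 = +1.
Reached (1/359) = 1. Collecting the sign flips along the way, the symbol is +1.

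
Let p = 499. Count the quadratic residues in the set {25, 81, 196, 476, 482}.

5

(25/499) = +1 → QR.
(81/499) = +1 → QR.
(196/499) = +1 → QR.
(476/499) = +1 → QR.
(482/499) = +1 → QR.
Total quadratic residues among the 5: 5.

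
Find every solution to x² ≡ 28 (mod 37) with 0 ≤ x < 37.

18, 19

37 ≡ 1 (mod 4), so we find a root by search.
Trying successive values, 18² = 324 ≡ 28 (mod 37). The other root is 37 − 18 = 19.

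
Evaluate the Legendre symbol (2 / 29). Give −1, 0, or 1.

-1

Euler's criterion: (2/29) ≡ 2^14 (mod 29).
2^2 ≡ 4 (mod 29)
2^4 ≡ 16 (mod 29)
2^8 ≡ 24 (mod 29)
2^14 = 2^(8+4+2) ≡ 28 (mod 29).
Result is 28 ≡ −1, so (2/29) = −1.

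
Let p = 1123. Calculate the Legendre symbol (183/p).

-1

Reciprocity: 183 ≡ 3 and 1123 ≡ 3 (mod 4), so (183/1123) = −(1123/183).
Reduce top mod 183: now compute (25/183).
Reciprocity: 25 ≡ 1 and 183 ≡ 3 (mod 4), so (25/183) = +(183/25).
Reduce top mod 25: now compute (8/25).
Pull out 2^3: since 25 ≡ 1 (mod 8), (2/25) = +1, so (2/25)^3 = +1.
Reached (1/25) = 1. Collecting the sign flips along the way, the symbol is -1.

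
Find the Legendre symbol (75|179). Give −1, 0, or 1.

Euler's criterion: (75/179) ≡ 75^89 (mod 179).
75^2 ≡ 76 (mod 179)
75^4 ≡ 48 (mod 179)
75^8 ≡ 156 (mod 179)
75^16 ≡ 171 (mod 179)
75^32 ≡ 64 (mod 179)
75^64 ≡ 158 (mod 179)
75^89 = 75^(64+16+8+1) ≡ 1 (mod 179).
Result is 1, so (75/179) = 1.

1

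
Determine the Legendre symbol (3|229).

1

Reciprocity: 3 ≡ 3 and 229 ≡ 1 (mod 4), so (3/229) = +(229/3).
Reduce top mod 3: now compute (1/3).
Reached (1/3) = 1. Collecting the sign flips along the way, the symbol is +1.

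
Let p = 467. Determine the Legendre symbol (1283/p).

First reduce: 1283 ≡ 349 (mod 467).
Reciprocity: 349 ≡ 1 and 467 ≡ 3 (mod 4), so (349/467) = +(467/349).
Reduce top mod 349: now compute (118/349).
Pull out 2: since 349 ≡ 5 (mod 8), (2/349) = -1.
Reciprocity: 59 ≡ 3 and 349 ≡ 1 (mod 4), so (59/349) = +(349/59).
Reduce top mod 59: now compute (54/59).
Pull out 2: since 59 ≡ 3 (mod 8), (2/59) = -1.
Reciprocity: 27 ≡ 3 and 59 ≡ 3 (mod 4), so (27/59) = −(59/27).
Reduce top mod 27: now compute (5/27).
Reciprocity: 5 ≡ 1 and 27 ≡ 3 (mod 4), so (5/27) = +(27/5).
Reduce top mod 5: now compute (2/5).
Pull out 2: since 5 ≡ 5 (mod 8), (2/5) = -1.
Reached (1/5) = 1. Collecting the sign flips along the way, the symbol is +1.

1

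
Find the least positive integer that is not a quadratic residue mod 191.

(2/191) = +1, so 2 is a residue.
(3/191) = +1, so 3 is a residue.
(4/191) = +1, so 4 is a residue.
(5/191) = +1, so 5 is a residue.
(6/191) = +1, so 6 is a residue.
(7/191) = −1, so 7 is the smallest positive non-residue mod 191.

7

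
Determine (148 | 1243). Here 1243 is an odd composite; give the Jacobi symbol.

-1

Pull out 2^2: since 1243 ≡ 3 (mod 8), (2/1243) = -1, so (2/1243)^2 = +1.
Reciprocity: 37 ≡ 1 and 1243 ≡ 3 (mod 4), so (37/1243) = +(1243/37).
Reduce top mod 37: now compute (22/37).
Pull out 2: since 37 ≡ 5 (mod 8), (2/37) = -1.
Reciprocity: 11 ≡ 3 and 37 ≡ 1 (mod 4), so (11/37) = +(37/11).
Reduce top mod 11: now compute (4/11).
Pull out 2^2: since 11 ≡ 3 (mod 8), (2/11) = -1, so (2/11)^2 = +1.
Reached (1/11) = 1. Collecting the sign flips along the way, the symbol is -1.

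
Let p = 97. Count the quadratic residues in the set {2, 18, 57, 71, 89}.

3

(2/97) = +1 → QR.
(18/97) = +1 → QR.
(57/97) = -1 → non-residue.
(71/97) = -1 → non-residue.
(89/97) = +1 → QR.
Total quadratic residues among the 5: 3.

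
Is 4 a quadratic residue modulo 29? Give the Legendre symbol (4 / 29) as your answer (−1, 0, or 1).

Euler's criterion: (4/29) ≡ 4^14 (mod 29).
4^2 ≡ 16 (mod 29)
4^4 ≡ 24 (mod 29)
4^8 ≡ 25 (mod 29)
4^14 = 4^(8+4+2) ≡ 1 (mod 29).
Result is 1, so (4/29) = 1.

1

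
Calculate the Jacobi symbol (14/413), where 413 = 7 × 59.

Pull out 2: since 413 ≡ 5 (mod 8), (2/413) = -1.
Reciprocity: 7 ≡ 3 and 413 ≡ 1 (mod 4), so (7/413) = +(413/7).
Reduce top mod 7: now compute (0/7).
Top reduces to 0: gcd > 1, so the symbol is 0.

0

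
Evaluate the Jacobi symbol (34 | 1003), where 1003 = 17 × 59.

Pull out 2: since 1003 ≡ 3 (mod 8), (2/1003) = -1.
Reciprocity: 17 ≡ 1 and 1003 ≡ 3 (mod 4), so (17/1003) = +(1003/17).
Reduce top mod 17: now compute (0/17).
Top reduces to 0: gcd > 1, so the symbol is 0.

0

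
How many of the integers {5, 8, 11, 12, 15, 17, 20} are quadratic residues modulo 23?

(5/23) = -1 → non-residue.
(8/23) = +1 → QR.
(11/23) = -1 → non-residue.
(12/23) = +1 → QR.
(15/23) = -1 → non-residue.
(17/23) = -1 → non-residue.
(20/23) = -1 → non-residue.
Total quadratic residues among the 7: 2.

2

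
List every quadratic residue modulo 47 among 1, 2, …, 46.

Square k = 1,…,23 (k and 47−k give the same square):
1²=1, 2²=4, 3²=9, 4²=16, 5²=25, 6²=36, 7²≡2, 8²≡17, 9²≡34, 10²≡6, 11²≡27, 12²≡3, 13²≡28, 14²≡8, 15²≡37, 16²≡21, 17²≡7, 18²≡42, 19²≡32, 20²≡24, 21²≡18, 22²≡14, 23²≡12 (mod 47).
So the quadratic residues mod 47 are {1, 2, 3, 4, 6, 7, 8, 9, 12, 14, 16, 17, 18, 21, 24, 25, 27, 28, 32, 34, 36, 37, 42}.

1 2 3 4 6 7 8 9 12 14 16 17 18 21 24 25 27 28 32 34 36 37 42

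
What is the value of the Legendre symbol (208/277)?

1

Pull out 2^4: since 277 ≡ 5 (mod 8), (2/277) = -1, so (2/277)^4 = +1.
Reciprocity: 13 ≡ 1 and 277 ≡ 1 (mod 4), so (13/277) = +(277/13).
Reduce top mod 13: now compute (4/13).
Pull out 2^2: since 13 ≡ 5 (mod 8), (2/13) = -1, so (2/13)^2 = +1.
Reached (1/13) = 1. Collecting the sign flips along the way, the symbol is +1.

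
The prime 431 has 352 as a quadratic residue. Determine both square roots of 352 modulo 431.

131, 300

Since 431 ≡ 3 (mod 4), a square root of 352 is 352^((431+1)/4) = 352^108 mod 431.
Repeated squaring: 352^2≡207, 352^4≡180, 352^8≡75, 352^16≡22, 352^32≡53, 352^64≡223 (mod 431).
352^108 = 352^(64+32+8+4) ≡ 300 (mod 431).
Check: 300² = 90000 ≡ 352 (mod 431). The two roots are 131 and 300.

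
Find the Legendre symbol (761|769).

Reciprocity: 761 ≡ 1 and 769 ≡ 1 (mod 4), so (761/769) = +(769/761).
Reduce top mod 761: now compute (8/761).
Pull out 2^3: since 761 ≡ 1 (mod 8), (2/761) = +1, so (2/761)^3 = +1.
Reached (1/761) = 1. Collecting the sign flips along the way, the symbol is +1.

1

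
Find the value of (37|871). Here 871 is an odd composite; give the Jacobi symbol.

-1

Reciprocity: 37 ≡ 1 and 871 ≡ 3 (mod 4), so (37/871) = +(871/37).
Reduce top mod 37: now compute (20/37).
Pull out 2^2: since 37 ≡ 5 (mod 8), (2/37) = -1, so (2/37)^2 = +1.
Reciprocity: 5 ≡ 1 and 37 ≡ 1 (mod 4), so (5/37) = +(37/5).
Reduce top mod 5: now compute (2/5).
Pull out 2: since 5 ≡ 5 (mod 8), (2/5) = -1.
Reached (1/5) = 1. Collecting the sign flips along the way, the symbol is -1.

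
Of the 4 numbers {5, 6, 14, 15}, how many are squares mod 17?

1

(5/17) = -1 → non-residue.
(6/17) = -1 → non-residue.
(14/17) = -1 → non-residue.
(15/17) = +1 → QR.
Total quadratic residues among the 4: 1.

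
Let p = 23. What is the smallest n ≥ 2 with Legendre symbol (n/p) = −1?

(2/23) = +1, so 2 is a residue.
(3/23) = +1, so 3 is a residue.
(4/23) = +1, so 4 is a residue.
(5/23) = −1, so 5 is the smallest positive non-residue mod 23.

5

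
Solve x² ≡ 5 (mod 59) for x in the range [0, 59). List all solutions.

8, 51

Since 59 ≡ 3 (mod 4), a square root of 5 is 5^((59+1)/4) = 5^15 mod 59.
Repeated squaring: 5^2≡25, 5^4≡35, 5^8≡45 (mod 59).
5^15 = 5^(8+4+2+1) ≡ 51 (mod 59).
Check: 51² = 2601 ≡ 5 (mod 59). The two roots are 8 and 51.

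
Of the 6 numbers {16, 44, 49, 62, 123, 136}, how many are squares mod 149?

(16/149) = +1 → QR.
(44/149) = -1 → non-residue.
(49/149) = +1 → QR.
(62/149) = -1 → non-residue.
(123/149) = +1 → QR.
(136/149) = -1 → non-residue.
Total quadratic residues among the 6: 3.

3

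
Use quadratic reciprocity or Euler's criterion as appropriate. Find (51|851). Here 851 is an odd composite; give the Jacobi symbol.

1

Reciprocity: 51 ≡ 3 and 851 ≡ 3 (mod 4), so (51/851) = −(851/51).
Reduce top mod 51: now compute (35/51).
Reciprocity: 35 ≡ 3 and 51 ≡ 3 (mod 4), so (35/51) = −(51/35).
Reduce top mod 35: now compute (16/35).
Pull out 2^4: since 35 ≡ 3 (mod 8), (2/35) = -1, so (2/35)^4 = +1.
Reached (1/35) = 1. Collecting the sign flips along the way, the symbol is +1.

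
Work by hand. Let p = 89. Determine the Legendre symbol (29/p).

Reciprocity: 29 ≡ 1 and 89 ≡ 1 (mod 4), so (29/89) = +(89/29).
Reduce top mod 29: now compute (2/29).
Pull out 2: since 29 ≡ 5 (mod 8), (2/29) = -1.
Reached (1/29) = 1. Collecting the sign flips along the way, the symbol is -1.

-1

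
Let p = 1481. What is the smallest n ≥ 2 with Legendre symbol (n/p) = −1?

(2/1481) = +1, so 2 is a residue.
(3/1481) = −1, so 3 is the smallest positive non-residue mod 1481.

3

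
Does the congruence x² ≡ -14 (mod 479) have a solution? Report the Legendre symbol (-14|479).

Euler's criterion: (-14/479) ≡ 465^239 (mod 479).
465^2 ≡ 196 (mod 479)
465^4 ≡ 96 (mod 479)
465^8 ≡ 115 (mod 479)
465^16 ≡ 292 (mod 479)
465^32 ≡ 2 (mod 479)
465^64 ≡ 4 (mod 479)
465^128 ≡ 16 (mod 479)
465^239 = 465^(128+64+32+8+4+2+1) ≡ 478 (mod 479).
Result is 478 ≡ −1, so (-14/479) = −1.

-1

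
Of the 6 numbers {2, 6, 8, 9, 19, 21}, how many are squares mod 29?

2

(2/29) = -1 → non-residue.
(6/29) = +1 → QR.
(8/29) = -1 → non-residue.
(9/29) = +1 → QR.
(19/29) = -1 → non-residue.
(21/29) = -1 → non-residue.
Total quadratic residues among the 6: 2.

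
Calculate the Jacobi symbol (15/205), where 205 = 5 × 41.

Reciprocity: 15 ≡ 3 and 205 ≡ 1 (mod 4), so (15/205) = +(205/15).
Reduce top mod 15: now compute (10/15).
Pull out 2: since 15 ≡ 7 (mod 8), (2/15) = +1.
Reciprocity: 5 ≡ 1 and 15 ≡ 3 (mod 4), so (5/15) = +(15/5).
Reduce top mod 5: now compute (0/5).
Top reduces to 0: gcd > 1, so the symbol is 0.

0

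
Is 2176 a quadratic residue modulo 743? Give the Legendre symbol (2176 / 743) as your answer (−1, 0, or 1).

-1

First reduce: 2176 ≡ 690 (mod 743).
Pull out 2: since 743 ≡ 7 (mod 8), (2/743) = +1.
Reciprocity: 345 ≡ 1 and 743 ≡ 3 (mod 4), so (345/743) = +(743/345).
Reduce top mod 345: now compute (53/345).
Reciprocity: 53 ≡ 1 and 345 ≡ 1 (mod 4), so (53/345) = +(345/53).
Reduce top mod 53: now compute (27/53).
Reciprocity: 27 ≡ 3 and 53 ≡ 1 (mod 4), so (27/53) = +(53/27).
Reduce top mod 27: now compute (26/27).
Pull out 2: since 27 ≡ 3 (mod 8), (2/27) = -1.
Reciprocity: 13 ≡ 1 and 27 ≡ 3 (mod 4), so (13/27) = +(27/13).
Reduce top mod 13: now compute (1/13).
Reached (1/13) = 1. Collecting the sign flips along the way, the symbol is -1.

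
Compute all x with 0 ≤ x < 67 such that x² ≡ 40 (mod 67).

Since 67 ≡ 3 (mod 4), a square root of 40 is 40^((67+1)/4) = 40^17 mod 67.
Repeated squaring: 40^2≡59, 40^4≡64, 40^8≡9, 40^16≡14 (mod 67).
40^17 = 40^(16+1) ≡ 24 (mod 67).
Check: 24² = 576 ≡ 40 (mod 67). The two roots are 24 and 43.

24, 43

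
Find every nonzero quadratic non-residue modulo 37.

Square k = 1,…,18 (k and 37−k give the same square):
1²=1, 2²=4, 3²=9, 4²=16, 5²=25, 6²=36, 7²≡12, 8²≡27, 9²≡7, 10²≡26, 11²≡10, 12²≡33, 13²≡21, 14²≡11, 15²≡3, 16²≡34, 17²≡30, 18²≡28 (mod 37).
The residues are {1, 3, 4, 7, 9, 10, 11, 12, 16, 21, 25, 26, 27, 28, 30, 33, 34, 36}; the non-residues are the remaining 18 nonzero classes.

2,5,6,8,13,14,15,17,18,19,20,22,23,24,29,31,32,35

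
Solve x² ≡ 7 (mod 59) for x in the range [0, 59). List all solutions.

19, 40

Since 59 ≡ 3 (mod 4), a square root of 7 is 7^((59+1)/4) = 7^15 mod 59.
Repeated squaring: 7^2≡49, 7^4≡41, 7^8≡29 (mod 59).
7^15 = 7^(8+4+2+1) ≡ 19 (mod 59).
Check: 19² = 361 ≡ 7 (mod 59). The two roots are 19 and 40.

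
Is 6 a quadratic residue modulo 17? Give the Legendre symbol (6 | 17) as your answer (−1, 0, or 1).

-1

Pull out 2: since 17 ≡ 1 (mod 8), (2/17) = +1.
Reciprocity: 3 ≡ 3 and 17 ≡ 1 (mod 4), so (3/17) = +(17/3).
Reduce top mod 3: now compute (2/3).
Pull out 2: since 3 ≡ 3 (mod 8), (2/3) = -1.
Reached (1/3) = 1. Collecting the sign flips along the way, the symbol is -1.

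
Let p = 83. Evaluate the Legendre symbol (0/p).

0

Top reduces to 0: gcd > 1, so the symbol is 0.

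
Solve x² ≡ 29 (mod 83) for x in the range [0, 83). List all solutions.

Since 83 ≡ 3 (mod 4), a square root of 29 is 29^((83+1)/4) = 29^21 mod 83.
Repeated squaring: 29^2≡11, 29^4≡38, 29^8≡33, 29^16≡10 (mod 83).
29^21 = 29^(16+4+1) ≡ 64 (mod 83).
Check: 64² = 4096 ≡ 29 (mod 83). The two roots are 19 and 64.

19, 64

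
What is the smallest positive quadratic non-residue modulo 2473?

(2/2473) = +1, so 2 is a residue.
(3/2473) = +1, so 3 is a residue.
(4/2473) = +1, so 4 is a residue.
(5/2473) = −1, so 5 is the smallest positive non-residue mod 2473.

5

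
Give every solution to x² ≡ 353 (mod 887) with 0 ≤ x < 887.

Since 887 ≡ 3 (mod 4), a square root of 353 is 353^((887+1)/4) = 353^222 mod 887.
Repeated squaring: 353^2≡429, 353^4≡432, 353^8≡354, 353^16≡249, 353^32≡798, 353^64≡825, 353^128≡296 (mod 887).
353^222 = 353^(128+64+16+8+4+2) ≡ 648 (mod 887).
Check: 648² = 419904 ≡ 353 (mod 887). The two roots are 239 and 648.

239, 648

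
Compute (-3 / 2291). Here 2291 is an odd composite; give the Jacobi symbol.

First reduce: -3 ≡ 2288 (mod 2291).
Pull out 2^4: since 2291 ≡ 3 (mod 8), (2/2291) = -1, so (2/2291)^4 = +1.
Reciprocity: 143 ≡ 3 and 2291 ≡ 3 (mod 4), so (143/2291) = −(2291/143).
Reduce top mod 143: now compute (3/143).
Reciprocity: 3 ≡ 3 and 143 ≡ 3 (mod 4), so (3/143) = −(143/3).
Reduce top mod 3: now compute (2/3).
Pull out 2: since 3 ≡ 3 (mod 8), (2/3) = -1.
Reached (1/3) = 1. Collecting the sign flips along the way, the symbol is -1.

-1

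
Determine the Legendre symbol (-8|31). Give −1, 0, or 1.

-1

First reduce: -8 ≡ 23 (mod 31).
Reciprocity: 23 ≡ 3 and 31 ≡ 3 (mod 4), so (23/31) = −(31/23).
Reduce top mod 23: now compute (8/23).
Pull out 2^3: since 23 ≡ 7 (mod 8), (2/23) = +1, so (2/23)^3 = +1.
Reached (1/23) = 1. Collecting the sign flips along the way, the symbol is -1.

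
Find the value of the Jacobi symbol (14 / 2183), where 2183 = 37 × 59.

1

Pull out 2: since 2183 ≡ 7 (mod 8), (2/2183) = +1.
Reciprocity: 7 ≡ 3 and 2183 ≡ 3 (mod 4), so (7/2183) = −(2183/7).
Reduce top mod 7: now compute (6/7).
Pull out 2: since 7 ≡ 7 (mod 8), (2/7) = +1.
Reciprocity: 3 ≡ 3 and 7 ≡ 3 (mod 4), so (3/7) = −(7/3).
Reduce top mod 3: now compute (1/3).
Reached (1/3) = 1. Collecting the sign flips along the way, the symbol is +1.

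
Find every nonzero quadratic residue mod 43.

Square k = 1,…,21 (k and 43−k give the same square):
1²=1, 2²=4, 3²=9, 4²=16, 5²=25, 6²=36, 7²≡6, 8²≡21, 9²≡38, 10²≡14, 11²≡35, 12²≡15, 13²≡40, 14²≡24, 15²≡10, 16²≡41, 17²≡31, 18²≡23, 19²≡17, 20²≡13, 21²≡11 (mod 43).
So the quadratic residues mod 43 are {1, 4, 6, 9, 10, 11, 13, 14, 15, 16, 17, 21, 23, 24, 25, 31, 35, 36, 38, 40, 41}.

1 4 6 9 10 11 13 14 15 16 17 21 23 24 25 31 35 36 38 40 41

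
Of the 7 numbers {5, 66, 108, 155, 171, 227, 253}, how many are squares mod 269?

3

(5/269) = +1 → QR.
(66/269) = +1 → QR.
(108/269) = -1 → non-residue.
(155/269) = -1 → non-residue.
(171/269) = -1 → non-residue.
(227/269) = -1 → non-residue.
(253/269) = +1 → QR.
Total quadratic residues among the 7: 3.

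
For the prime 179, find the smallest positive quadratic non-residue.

2

(2/179) = −1, so 2 is the smallest positive non-residue mod 179.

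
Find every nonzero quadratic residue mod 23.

Square k = 1,…,11 (k and 23−k give the same square):
1²=1, 2²=4, 3²=9, 4²=16, 5²≡2, 6²≡13, 7²≡3, 8²≡18, 9²≡12, 10²≡8, 11²≡6 (mod 23).
So the quadratic residues mod 23 are {1, 2, 3, 4, 6, 8, 9, 12, 13, 16, 18}.

1,2,3,4,6,8,9,12,13,16,18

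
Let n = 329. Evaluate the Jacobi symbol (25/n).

Reciprocity: 25 ≡ 1 and 329 ≡ 1 (mod 4), so (25/329) = +(329/25).
Reduce top mod 25: now compute (4/25).
Pull out 2^2: since 25 ≡ 1 (mod 8), (2/25) = +1, so (2/25)^2 = +1.
Reached (1/25) = 1. Collecting the sign flips along the way, the symbol is +1.

1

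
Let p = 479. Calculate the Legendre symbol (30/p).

1

Euler's criterion: (30/479) ≡ 30^239 (mod 479).
30^2 ≡ 421 (mod 479)
30^4 ≡ 11 (mod 479)
30^8 ≡ 121 (mod 479)
30^16 ≡ 271 (mod 479)
30^32 ≡ 154 (mod 479)
30^64 ≡ 245 (mod 479)
30^128 ≡ 150 (mod 479)
30^239 = 30^(128+64+32+8+4+2+1) ≡ 1 (mod 479).
Result is 1, so (30/479) = 1.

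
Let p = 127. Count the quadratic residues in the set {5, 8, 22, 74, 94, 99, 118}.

(5/127) = -1 → non-residue.
(8/127) = +1 → QR.
(22/127) = +1 → QR.
(74/127) = +1 → QR.
(94/127) = +1 → QR.
(99/127) = +1 → QR.
(118/127) = -1 → non-residue.
Total quadratic residues among the 7: 5.

5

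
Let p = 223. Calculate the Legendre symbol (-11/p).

1

First reduce: -11 ≡ 212 (mod 223).
Pull out 2^2: since 223 ≡ 7 (mod 8), (2/223) = +1, so (2/223)^2 = +1.
Reciprocity: 53 ≡ 1 and 223 ≡ 3 (mod 4), so (53/223) = +(223/53).
Reduce top mod 53: now compute (11/53).
Reciprocity: 11 ≡ 3 and 53 ≡ 1 (mod 4), so (11/53) = +(53/11).
Reduce top mod 11: now compute (9/11).
Reciprocity: 9 ≡ 1 and 11 ≡ 3 (mod 4), so (9/11) = +(11/9).
Reduce top mod 9: now compute (2/9).
Pull out 2: since 9 ≡ 1 (mod 8), (2/9) = +1.
Reached (1/9) = 1. Collecting the sign flips along the way, the symbol is +1.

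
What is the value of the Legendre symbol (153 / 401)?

-1

Euler's criterion: (153/401) ≡ 153^200 (mod 401).
153^2 ≡ 151 (mod 401)
153^4 ≡ 345 (mod 401)
153^8 ≡ 329 (mod 401)
153^16 ≡ 372 (mod 401)
153^32 ≡ 39 (mod 401)
153^64 ≡ 318 (mod 401)
153^128 ≡ 72 (mod 401)
153^200 = 153^(128+64+8) ≡ 400 (mod 401).
Result is 400 ≡ −1, so (153/401) = −1.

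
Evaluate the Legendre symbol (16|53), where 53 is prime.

Euler's criterion: (16/53) ≡ 16^26 (mod 53).
16^2 ≡ 44 (mod 53)
16^4 ≡ 28 (mod 53)
16^8 ≡ 42 (mod 53)
16^16 ≡ 15 (mod 53)
16^26 = 16^(16+8+2) ≡ 1 (mod 53).
Result is 1, so (16/53) = 1.

1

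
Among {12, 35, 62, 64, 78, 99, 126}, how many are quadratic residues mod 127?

4

(12/127) = -1 → non-residue.
(35/127) = +1 → QR.
(62/127) = +1 → QR.
(64/127) = +1 → QR.
(78/127) = -1 → non-residue.
(99/127) = +1 → QR.
(126/127) = -1 → non-residue.
Total quadratic residues among the 7: 4.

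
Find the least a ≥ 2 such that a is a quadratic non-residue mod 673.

(2/673) = +1, so 2 is a residue.
(3/673) = +1, so 3 is a residue.
(4/673) = +1, so 4 is a residue.
(5/673) = −1, so 5 is the smallest positive non-residue mod 673.

5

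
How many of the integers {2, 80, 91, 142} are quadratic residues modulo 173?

1

(2/173) = -1 → non-residue.
(80/173) = -1 → non-residue.
(91/173) = -1 → non-residue.
(142/173) = +1 → QR.
Total quadratic residues among the 4: 1.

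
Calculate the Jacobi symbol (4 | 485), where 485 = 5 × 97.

1

Pull out 2^2: since 485 ≡ 5 (mod 8), (2/485) = -1, so (2/485)^2 = +1.
Reached (1/485) = 1. Collecting the sign flips along the way, the symbol is +1.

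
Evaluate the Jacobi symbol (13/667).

Reciprocity: 13 ≡ 1 and 667 ≡ 3 (mod 4), so (13/667) = +(667/13).
Reduce top mod 13: now compute (4/13).
Pull out 2^2: since 13 ≡ 5 (mod 8), (2/13) = -1, so (2/13)^2 = +1.
Reached (1/13) = 1. Collecting the sign flips along the way, the symbol is +1.

1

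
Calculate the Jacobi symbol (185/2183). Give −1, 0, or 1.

Reciprocity: 185 ≡ 1 and 2183 ≡ 3 (mod 4), so (185/2183) = +(2183/185).
Reduce top mod 185: now compute (148/185).
Pull out 2^2: since 185 ≡ 1 (mod 8), (2/185) = +1, so (2/185)^2 = +1.
Reciprocity: 37 ≡ 1 and 185 ≡ 1 (mod 4), so (37/185) = +(185/37).
Reduce top mod 37: now compute (0/37).
Top reduces to 0: gcd > 1, so the symbol is 0.

0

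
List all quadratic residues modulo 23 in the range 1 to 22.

1, 2, 3, 4, 6, 8, 9, 12, 13, 16, 18

Square k = 1,…,11 (k and 23−k give the same square):
1²=1, 2²=4, 3²=9, 4²=16, 5²≡2, 6²≡13, 7²≡3, 8²≡18, 9²≡12, 10²≡8, 11²≡6 (mod 23).
So the quadratic residues mod 23 are {1, 2, 3, 4, 6, 8, 9, 12, 13, 16, 18}.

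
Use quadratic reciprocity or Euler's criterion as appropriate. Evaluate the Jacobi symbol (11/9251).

0

Reciprocity: 11 ≡ 3 and 9251 ≡ 3 (mod 4), so (11/9251) = −(9251/11).
Reduce top mod 11: now compute (0/11).
Top reduces to 0: gcd > 1, so the symbol is 0.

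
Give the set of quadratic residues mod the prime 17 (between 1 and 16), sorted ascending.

Square k = 1,…,8 (k and 17−k give the same square):
1²=1, 2²=4, 3²=9, 4²=16, 5²≡8, 6²≡2, 7²≡15, 8²≡13 (mod 17).
So the quadratic residues mod 17 are {1, 2, 4, 8, 9, 13, 15, 16}.

1, 2, 4, 8, 9, 13, 15, 16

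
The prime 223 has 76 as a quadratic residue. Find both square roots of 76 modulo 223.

Since 223 ≡ 3 (mod 4), a square root of 76 is 76^((223+1)/4) = 76^56 mod 223.
Repeated squaring: 76^2≡201, 76^4≡38, 76^8≡106, 76^16≡86, 76^32≡37 (mod 223).
76^56 = 76^(32+16+8) ≡ 116 (mod 223).
Check: 116² = 13456 ≡ 76 (mod 223). The two roots are 107 and 116.

107, 116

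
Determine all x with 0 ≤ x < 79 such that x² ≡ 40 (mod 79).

35, 44

Since 79 ≡ 3 (mod 4), a square root of 40 is 40^((79+1)/4) = 40^20 mod 79.
Repeated squaring: 40^2≡20, 40^4≡5, 40^8≡25, 40^16≡72 (mod 79).
40^20 = 40^(16+4) ≡ 44 (mod 79).
Check: 44² = 1936 ≡ 40 (mod 79). The two roots are 35 and 44.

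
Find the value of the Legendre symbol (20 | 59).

Pull out 2^2: since 59 ≡ 3 (mod 8), (2/59) = -1, so (2/59)^2 = +1.
Reciprocity: 5 ≡ 1 and 59 ≡ 3 (mod 4), so (5/59) = +(59/5).
Reduce top mod 5: now compute (4/5).
Pull out 2^2: since 5 ≡ 5 (mod 8), (2/5) = -1, so (2/5)^2 = +1.
Reached (1/5) = 1. Collecting the sign flips along the way, the symbol is +1.

1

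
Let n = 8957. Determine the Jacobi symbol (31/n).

-1

Reciprocity: 31 ≡ 3 and 8957 ≡ 1 (mod 4), so (31/8957) = +(8957/31).
Reduce top mod 31: now compute (29/31).
Reciprocity: 29 ≡ 1 and 31 ≡ 3 (mod 4), so (29/31) = +(31/29).
Reduce top mod 29: now compute (2/29).
Pull out 2: since 29 ≡ 5 (mod 8), (2/29) = -1.
Reached (1/29) = 1. Collecting the sign flips along the way, the symbol is -1.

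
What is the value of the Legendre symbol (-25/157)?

1

Euler's criterion: (-25/157) ≡ 132^78 (mod 157).
132^2 ≡ 154 (mod 157)
132^4 ≡ 9 (mod 157)
132^8 ≡ 81 (mod 157)
132^16 ≡ 124 (mod 157)
132^32 ≡ 147 (mod 157)
132^64 ≡ 100 (mod 157)
132^78 = 132^(64+8+4+2) ≡ 1 (mod 157).
Result is 1, so (-25/157) = 1.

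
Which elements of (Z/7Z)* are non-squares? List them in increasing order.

3,5,6

Square k = 1,…,3 (k and 7−k give the same square):
1²=1, 2²=4, 3²≡2 (mod 7).
The residues are {1, 2, 4}; the non-residues are the remaining 3 nonzero classes.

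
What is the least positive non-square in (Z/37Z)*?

2

(2/37) = −1, so 2 is the smallest positive non-residue mod 37.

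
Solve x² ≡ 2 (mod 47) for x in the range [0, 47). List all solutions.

Since 47 ≡ 3 (mod 4), a square root of 2 is 2^((47+1)/4) = 2^12 mod 47.
Repeated squaring: 2^2≡4, 2^4≡16, 2^8≡21 (mod 47).
2^12 = 2^(8+4) ≡ 7 (mod 47).
Check: 7² = 49 ≡ 2 (mod 47). The two roots are 7 and 40.

7, 40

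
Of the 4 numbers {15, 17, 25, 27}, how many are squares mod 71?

3

(15/71) = +1 → QR.
(17/71) = -1 → non-residue.
(25/71) = +1 → QR.
(27/71) = +1 → QR.
Total quadratic residues among the 4: 3.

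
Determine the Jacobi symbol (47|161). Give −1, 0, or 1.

Reciprocity: 47 ≡ 3 and 161 ≡ 1 (mod 4), so (47/161) = +(161/47).
Reduce top mod 47: now compute (20/47).
Pull out 2^2: since 47 ≡ 7 (mod 8), (2/47) = +1, so (2/47)^2 = +1.
Reciprocity: 5 ≡ 1 and 47 ≡ 3 (mod 4), so (5/47) = +(47/5).
Reduce top mod 5: now compute (2/5).
Pull out 2: since 5 ≡ 5 (mod 8), (2/5) = -1.
Reached (1/5) = 1. Collecting the sign flips along the way, the symbol is -1.

-1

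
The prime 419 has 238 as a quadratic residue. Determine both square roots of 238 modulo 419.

186, 233

Since 419 ≡ 3 (mod 4), a square root of 238 is 238^((419+1)/4) = 238^105 mod 419.
Repeated squaring: 238^2≡79, 238^4≡375, 238^8≡260, 238^16≡141, 238^32≡188, 238^64≡148 (mod 419).
238^105 = 238^(64+32+8+1) ≡ 186 (mod 419).
Check: 186² = 34596 ≡ 238 (mod 419). The two roots are 186 and 233.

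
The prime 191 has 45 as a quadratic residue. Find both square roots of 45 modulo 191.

Since 191 ≡ 3 (mod 4), a square root of 45 is 45^((191+1)/4) = 45^48 mod 191.
Repeated squaring: 45^2≡115, 45^4≡46, 45^8≡15, 45^16≡34, 45^32≡10 (mod 191).
45^48 = 45^(32+16) ≡ 149 (mod 191).
Check: 149² = 22201 ≡ 45 (mod 191). The two roots are 42 and 149.

42, 149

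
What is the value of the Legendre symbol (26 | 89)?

-1

Euler's criterion: (26/89) ≡ 26^44 (mod 89).
26^2 ≡ 53 (mod 89)
26^4 ≡ 50 (mod 89)
26^8 ≡ 8 (mod 89)
26^16 ≡ 64 (mod 89)
26^32 ≡ 2 (mod 89)
26^44 = 26^(32+8+4) ≡ 88 (mod 89).
Result is 88 ≡ −1, so (26/89) = −1.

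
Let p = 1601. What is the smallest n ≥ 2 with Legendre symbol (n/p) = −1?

3

(2/1601) = +1, so 2 is a residue.
(3/1601) = −1, so 3 is the smallest positive non-residue mod 1601.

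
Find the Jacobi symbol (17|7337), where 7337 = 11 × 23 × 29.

Reciprocity: 17 ≡ 1 and 7337 ≡ 1 (mod 4), so (17/7337) = +(7337/17).
Reduce top mod 17: now compute (10/17).
Pull out 2: since 17 ≡ 1 (mod 8), (2/17) = +1.
Reciprocity: 5 ≡ 1 and 17 ≡ 1 (mod 4), so (5/17) = +(17/5).
Reduce top mod 5: now compute (2/5).
Pull out 2: since 5 ≡ 5 (mod 8), (2/5) = -1.
Reached (1/5) = 1. Collecting the sign flips along the way, the symbol is -1.

-1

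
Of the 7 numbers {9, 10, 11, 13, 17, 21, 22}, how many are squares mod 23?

2

(9/23) = +1 → QR.
(10/23) = -1 → non-residue.
(11/23) = -1 → non-residue.
(13/23) = +1 → QR.
(17/23) = -1 → non-residue.
(21/23) = -1 → non-residue.
(22/23) = -1 → non-residue.
Total quadratic residues among the 7: 2.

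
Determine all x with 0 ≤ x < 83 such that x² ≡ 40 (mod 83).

17, 66

Since 83 ≡ 3 (mod 4), a square root of 40 is 40^((83+1)/4) = 40^21 mod 83.
Repeated squaring: 40^2≡23, 40^4≡31, 40^8≡48, 40^16≡63 (mod 83).
40^21 = 40^(16+4+1) ≡ 17 (mod 83).
Check: 17² = 289 ≡ 40 (mod 83). The two roots are 17 and 66.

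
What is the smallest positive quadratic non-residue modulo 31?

(2/31) = +1, so 2 is a residue.
(3/31) = −1, so 3 is the smallest positive non-residue mod 31.

3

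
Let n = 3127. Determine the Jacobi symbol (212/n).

0

Pull out 2^2: since 3127 ≡ 7 (mod 8), (2/3127) = +1, so (2/3127)^2 = +1.
Reciprocity: 53 ≡ 1 and 3127 ≡ 3 (mod 4), so (53/3127) = +(3127/53).
Reduce top mod 53: now compute (0/53).
Top reduces to 0: gcd > 1, so the symbol is 0.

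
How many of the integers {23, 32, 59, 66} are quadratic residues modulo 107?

(23/107) = +1 → QR.
(32/107) = -1 → non-residue.
(59/107) = -1 → non-residue.
(66/107) = -1 → non-residue.
Total quadratic residues among the 4: 1.

1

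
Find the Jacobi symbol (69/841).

Reciprocity: 69 ≡ 1 and 841 ≡ 1 (mod 4), so (69/841) = +(841/69).
Reduce top mod 69: now compute (13/69).
Reciprocity: 13 ≡ 1 and 69 ≡ 1 (mod 4), so (13/69) = +(69/13).
Reduce top mod 13: now compute (4/13).
Pull out 2^2: since 13 ≡ 5 (mod 8), (2/13) = -1, so (2/13)^2 = +1.
Reached (1/13) = 1. Collecting the sign flips along the way, the symbol is +1.

1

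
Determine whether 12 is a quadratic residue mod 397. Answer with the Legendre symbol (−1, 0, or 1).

1

Pull out 2^2: since 397 ≡ 5 (mod 8), (2/397) = -1, so (2/397)^2 = +1.
Reciprocity: 3 ≡ 3 and 397 ≡ 1 (mod 4), so (3/397) = +(397/3).
Reduce top mod 3: now compute (1/3).
Reached (1/3) = 1. Collecting the sign flips along the way, the symbol is +1.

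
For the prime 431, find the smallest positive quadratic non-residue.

(2/431) = +1, so 2 is a residue.
(3/431) = +1, so 3 is a residue.
(4/431) = +1, so 4 is a residue.
(5/431) = +1, so 5 is a residue.
(6/431) = +1, so 6 is a residue.
(7/431) = −1, so 7 is the smallest positive non-residue mod 431.

7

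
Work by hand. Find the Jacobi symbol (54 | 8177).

Pull out 2: since 8177 ≡ 1 (mod 8), (2/8177) = +1.
Reciprocity: 27 ≡ 3 and 8177 ≡ 1 (mod 4), so (27/8177) = +(8177/27).
Reduce top mod 27: now compute (23/27).
Reciprocity: 23 ≡ 3 and 27 ≡ 3 (mod 4), so (23/27) = −(27/23).
Reduce top mod 23: now compute (4/23).
Pull out 2^2: since 23 ≡ 7 (mod 8), (2/23) = +1, so (2/23)^2 = +1.
Reached (1/23) = 1. Collecting the sign flips along the way, the symbol is -1.

-1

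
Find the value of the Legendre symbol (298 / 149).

0

First reduce: 298 ≡ 0 (mod 149).
Top reduces to 0: gcd > 1, so the symbol is 0.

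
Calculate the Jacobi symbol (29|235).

-1

Reciprocity: 29 ≡ 1 and 235 ≡ 3 (mod 4), so (29/235) = +(235/29).
Reduce top mod 29: now compute (3/29).
Reciprocity: 3 ≡ 3 and 29 ≡ 1 (mod 4), so (3/29) = +(29/3).
Reduce top mod 3: now compute (2/3).
Pull out 2: since 3 ≡ 3 (mod 8), (2/3) = -1.
Reached (1/3) = 1. Collecting the sign flips along the way, the symbol is -1.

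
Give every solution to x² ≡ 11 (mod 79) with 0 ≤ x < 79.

13, 66

Since 79 ≡ 3 (mod 4), a square root of 11 is 11^((79+1)/4) = 11^20 mod 79.
Repeated squaring: 11^2≡42, 11^4≡26, 11^8≡44, 11^16≡40 (mod 79).
11^20 = 11^(16+4) ≡ 13 (mod 79).
Check: 13² = 169 ≡ 11 (mod 79). The two roots are 13 and 66.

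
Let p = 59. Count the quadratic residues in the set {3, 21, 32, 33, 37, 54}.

2

(3/59) = +1 → QR.
(21/59) = +1 → QR.
(32/59) = -1 → non-residue.
(33/59) = -1 → non-residue.
(37/59) = -1 → non-residue.
(54/59) = -1 → non-residue.
Total quadratic residues among the 6: 2.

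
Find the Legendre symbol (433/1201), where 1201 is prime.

1

Reciprocity: 433 ≡ 1 and 1201 ≡ 1 (mod 4), so (433/1201) = +(1201/433).
Reduce top mod 433: now compute (335/433).
Reciprocity: 335 ≡ 3 and 433 ≡ 1 (mod 4), so (335/433) = +(433/335).
Reduce top mod 335: now compute (98/335).
Pull out 2: since 335 ≡ 7 (mod 8), (2/335) = +1.
Reciprocity: 49 ≡ 1 and 335 ≡ 3 (mod 4), so (49/335) = +(335/49).
Reduce top mod 49: now compute (41/49).
Reciprocity: 41 ≡ 1 and 49 ≡ 1 (mod 4), so (41/49) = +(49/41).
Reduce top mod 41: now compute (8/41).
Pull out 2^3: since 41 ≡ 1 (mod 8), (2/41) = +1, so (2/41)^3 = +1.
Reached (1/41) = 1. Collecting the sign flips along the way, the symbol is +1.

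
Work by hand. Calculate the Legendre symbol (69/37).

-1

First reduce: 69 ≡ 32 (mod 37).
Pull out 2^5: since 37 ≡ 5 (mod 8), (2/37) = -1, so (2/37)^5 = -1.
Reached (1/37) = 1. Collecting the sign flips along the way, the symbol is -1.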